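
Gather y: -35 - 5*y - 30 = -5*y - 65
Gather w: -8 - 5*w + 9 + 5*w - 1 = 0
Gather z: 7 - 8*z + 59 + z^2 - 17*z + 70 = z^2 - 25*z + 136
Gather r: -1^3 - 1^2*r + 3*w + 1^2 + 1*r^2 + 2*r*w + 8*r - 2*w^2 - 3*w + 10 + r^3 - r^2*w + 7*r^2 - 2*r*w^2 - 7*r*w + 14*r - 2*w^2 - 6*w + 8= r^3 + r^2*(8 - w) + r*(-2*w^2 - 5*w + 21) - 4*w^2 - 6*w + 18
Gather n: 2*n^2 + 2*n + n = 2*n^2 + 3*n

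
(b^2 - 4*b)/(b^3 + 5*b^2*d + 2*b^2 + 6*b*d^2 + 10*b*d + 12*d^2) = b*(b - 4)/(b^3 + 5*b^2*d + 2*b^2 + 6*b*d^2 + 10*b*d + 12*d^2)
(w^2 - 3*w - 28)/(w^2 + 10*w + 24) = (w - 7)/(w + 6)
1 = 1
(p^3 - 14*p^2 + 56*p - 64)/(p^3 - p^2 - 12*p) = (p^2 - 10*p + 16)/(p*(p + 3))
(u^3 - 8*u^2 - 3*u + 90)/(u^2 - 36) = (u^2 - 2*u - 15)/(u + 6)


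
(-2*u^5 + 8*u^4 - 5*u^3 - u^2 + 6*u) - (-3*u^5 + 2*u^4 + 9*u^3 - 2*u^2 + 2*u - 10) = u^5 + 6*u^4 - 14*u^3 + u^2 + 4*u + 10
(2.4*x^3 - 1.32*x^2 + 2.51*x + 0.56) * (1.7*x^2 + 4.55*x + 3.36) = 4.08*x^5 + 8.676*x^4 + 6.325*x^3 + 7.9373*x^2 + 10.9816*x + 1.8816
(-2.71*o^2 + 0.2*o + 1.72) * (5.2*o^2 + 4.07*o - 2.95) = -14.092*o^4 - 9.9897*o^3 + 17.7525*o^2 + 6.4104*o - 5.074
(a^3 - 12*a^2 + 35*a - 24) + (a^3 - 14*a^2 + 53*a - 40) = 2*a^3 - 26*a^2 + 88*a - 64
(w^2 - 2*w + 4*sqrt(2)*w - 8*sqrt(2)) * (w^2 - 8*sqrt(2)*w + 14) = w^4 - 4*sqrt(2)*w^3 - 2*w^3 - 50*w^2 + 8*sqrt(2)*w^2 + 56*sqrt(2)*w + 100*w - 112*sqrt(2)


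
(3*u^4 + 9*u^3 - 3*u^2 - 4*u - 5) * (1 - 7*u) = -21*u^5 - 60*u^4 + 30*u^3 + 25*u^2 + 31*u - 5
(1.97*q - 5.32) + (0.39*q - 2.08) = 2.36*q - 7.4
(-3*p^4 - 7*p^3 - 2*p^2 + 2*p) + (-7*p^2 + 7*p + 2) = -3*p^4 - 7*p^3 - 9*p^2 + 9*p + 2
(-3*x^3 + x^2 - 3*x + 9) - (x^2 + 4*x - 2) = -3*x^3 - 7*x + 11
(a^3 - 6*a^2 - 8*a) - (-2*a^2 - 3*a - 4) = a^3 - 4*a^2 - 5*a + 4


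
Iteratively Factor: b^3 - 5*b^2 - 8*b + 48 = (b - 4)*(b^2 - b - 12) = (b - 4)*(b + 3)*(b - 4)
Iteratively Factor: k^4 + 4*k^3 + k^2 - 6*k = (k - 1)*(k^3 + 5*k^2 + 6*k) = (k - 1)*(k + 3)*(k^2 + 2*k) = (k - 1)*(k + 2)*(k + 3)*(k)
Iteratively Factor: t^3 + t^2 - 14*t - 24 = (t + 2)*(t^2 - t - 12) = (t - 4)*(t + 2)*(t + 3)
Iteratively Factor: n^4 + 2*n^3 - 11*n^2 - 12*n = (n)*(n^3 + 2*n^2 - 11*n - 12) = n*(n + 1)*(n^2 + n - 12) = n*(n + 1)*(n + 4)*(n - 3)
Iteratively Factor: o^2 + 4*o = (o)*(o + 4)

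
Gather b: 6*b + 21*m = 6*b + 21*m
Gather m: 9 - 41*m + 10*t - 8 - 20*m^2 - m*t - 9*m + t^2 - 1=-20*m^2 + m*(-t - 50) + t^2 + 10*t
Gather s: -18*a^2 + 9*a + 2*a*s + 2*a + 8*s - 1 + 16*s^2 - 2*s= -18*a^2 + 11*a + 16*s^2 + s*(2*a + 6) - 1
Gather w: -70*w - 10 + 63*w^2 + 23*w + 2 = 63*w^2 - 47*w - 8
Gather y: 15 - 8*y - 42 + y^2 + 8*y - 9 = y^2 - 36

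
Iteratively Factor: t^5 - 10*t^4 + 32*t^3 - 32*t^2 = (t - 4)*(t^4 - 6*t^3 + 8*t^2) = (t - 4)^2*(t^3 - 2*t^2) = t*(t - 4)^2*(t^2 - 2*t) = t^2*(t - 4)^2*(t - 2)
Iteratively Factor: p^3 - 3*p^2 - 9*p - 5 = (p - 5)*(p^2 + 2*p + 1) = (p - 5)*(p + 1)*(p + 1)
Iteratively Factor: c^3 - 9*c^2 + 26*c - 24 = (c - 2)*(c^2 - 7*c + 12) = (c - 3)*(c - 2)*(c - 4)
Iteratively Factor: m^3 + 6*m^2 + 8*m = (m + 2)*(m^2 + 4*m) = (m + 2)*(m + 4)*(m)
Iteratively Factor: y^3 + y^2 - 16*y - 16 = (y + 4)*(y^2 - 3*y - 4) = (y + 1)*(y + 4)*(y - 4)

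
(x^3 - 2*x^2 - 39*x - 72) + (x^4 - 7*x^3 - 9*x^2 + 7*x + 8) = x^4 - 6*x^3 - 11*x^2 - 32*x - 64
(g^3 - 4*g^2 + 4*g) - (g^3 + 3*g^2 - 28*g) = -7*g^2 + 32*g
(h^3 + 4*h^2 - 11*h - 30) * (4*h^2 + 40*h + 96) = 4*h^5 + 56*h^4 + 212*h^3 - 176*h^2 - 2256*h - 2880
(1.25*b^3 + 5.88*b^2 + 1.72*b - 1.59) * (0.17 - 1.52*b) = -1.9*b^4 - 8.7251*b^3 - 1.6148*b^2 + 2.7092*b - 0.2703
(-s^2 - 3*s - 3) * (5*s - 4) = -5*s^3 - 11*s^2 - 3*s + 12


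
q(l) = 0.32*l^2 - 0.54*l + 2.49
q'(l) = 0.64*l - 0.54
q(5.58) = 9.44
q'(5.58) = 3.03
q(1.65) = 2.47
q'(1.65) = 0.52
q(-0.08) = 2.54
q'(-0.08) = -0.59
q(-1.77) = 4.45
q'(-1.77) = -1.67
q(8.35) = 20.29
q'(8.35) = 4.80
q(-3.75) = 9.02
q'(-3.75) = -2.94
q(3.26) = 4.13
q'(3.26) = 1.55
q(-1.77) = 4.45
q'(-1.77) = -1.67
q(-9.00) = 33.27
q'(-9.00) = -6.30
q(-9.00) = 33.27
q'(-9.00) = -6.30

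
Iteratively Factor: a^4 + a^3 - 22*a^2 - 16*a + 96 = (a - 4)*(a^3 + 5*a^2 - 2*a - 24) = (a - 4)*(a + 4)*(a^2 + a - 6) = (a - 4)*(a + 3)*(a + 4)*(a - 2)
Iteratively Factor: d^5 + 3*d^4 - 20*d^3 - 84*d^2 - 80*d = (d)*(d^4 + 3*d^3 - 20*d^2 - 84*d - 80) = d*(d + 2)*(d^3 + d^2 - 22*d - 40) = d*(d + 2)*(d + 4)*(d^2 - 3*d - 10) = d*(d - 5)*(d + 2)*(d + 4)*(d + 2)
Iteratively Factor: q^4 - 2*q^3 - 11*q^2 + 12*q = (q - 4)*(q^3 + 2*q^2 - 3*q) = (q - 4)*(q - 1)*(q^2 + 3*q) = q*(q - 4)*(q - 1)*(q + 3)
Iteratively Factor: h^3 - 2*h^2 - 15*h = (h - 5)*(h^2 + 3*h) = (h - 5)*(h + 3)*(h)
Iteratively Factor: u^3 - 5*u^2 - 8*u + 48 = (u - 4)*(u^2 - u - 12) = (u - 4)^2*(u + 3)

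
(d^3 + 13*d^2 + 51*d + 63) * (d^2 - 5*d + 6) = d^5 + 8*d^4 - 8*d^3 - 114*d^2 - 9*d + 378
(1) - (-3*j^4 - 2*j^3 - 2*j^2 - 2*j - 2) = 3*j^4 + 2*j^3 + 2*j^2 + 2*j + 3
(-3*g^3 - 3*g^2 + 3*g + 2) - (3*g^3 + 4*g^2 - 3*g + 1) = -6*g^3 - 7*g^2 + 6*g + 1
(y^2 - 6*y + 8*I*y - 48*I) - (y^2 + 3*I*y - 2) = -6*y + 5*I*y + 2 - 48*I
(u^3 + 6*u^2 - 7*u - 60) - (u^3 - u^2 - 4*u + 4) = 7*u^2 - 3*u - 64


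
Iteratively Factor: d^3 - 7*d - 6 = (d + 1)*(d^2 - d - 6) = (d - 3)*(d + 1)*(d + 2)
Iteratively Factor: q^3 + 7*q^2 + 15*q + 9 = (q + 3)*(q^2 + 4*q + 3) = (q + 3)^2*(q + 1)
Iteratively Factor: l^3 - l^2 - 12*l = (l)*(l^2 - l - 12) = l*(l - 4)*(l + 3)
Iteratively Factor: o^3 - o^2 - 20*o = (o)*(o^2 - o - 20) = o*(o + 4)*(o - 5)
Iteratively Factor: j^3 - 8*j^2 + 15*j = (j)*(j^2 - 8*j + 15) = j*(j - 3)*(j - 5)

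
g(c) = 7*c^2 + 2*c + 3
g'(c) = 14*c + 2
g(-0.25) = 2.94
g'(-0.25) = -1.50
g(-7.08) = 339.72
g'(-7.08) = -97.12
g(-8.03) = 438.31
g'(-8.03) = -110.42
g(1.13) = 14.20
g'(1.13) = 17.82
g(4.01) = 123.58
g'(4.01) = 58.14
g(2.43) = 49.19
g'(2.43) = 36.02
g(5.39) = 217.14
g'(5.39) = 77.46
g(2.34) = 46.01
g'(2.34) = 34.76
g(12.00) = 1035.00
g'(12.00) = 170.00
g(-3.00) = 60.00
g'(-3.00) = -40.00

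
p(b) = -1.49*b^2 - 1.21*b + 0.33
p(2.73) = -14.08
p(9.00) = -131.25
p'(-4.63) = 12.59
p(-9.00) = -109.47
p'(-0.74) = 1.00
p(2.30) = -10.34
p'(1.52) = -5.74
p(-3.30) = -11.90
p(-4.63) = -26.01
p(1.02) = -2.45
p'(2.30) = -8.06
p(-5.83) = -43.26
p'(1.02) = -4.25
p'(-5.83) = 16.16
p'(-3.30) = 8.62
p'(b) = -2.98*b - 1.21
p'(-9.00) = 25.61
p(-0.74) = 0.41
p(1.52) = -4.95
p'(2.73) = -9.35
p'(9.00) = -28.03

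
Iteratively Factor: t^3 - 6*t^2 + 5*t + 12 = (t - 4)*(t^2 - 2*t - 3) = (t - 4)*(t - 3)*(t + 1)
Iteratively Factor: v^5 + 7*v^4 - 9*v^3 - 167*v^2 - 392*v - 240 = (v + 1)*(v^4 + 6*v^3 - 15*v^2 - 152*v - 240) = (v - 5)*(v + 1)*(v^3 + 11*v^2 + 40*v + 48) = (v - 5)*(v + 1)*(v + 3)*(v^2 + 8*v + 16) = (v - 5)*(v + 1)*(v + 3)*(v + 4)*(v + 4)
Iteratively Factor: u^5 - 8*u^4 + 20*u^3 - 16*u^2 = (u - 2)*(u^4 - 6*u^3 + 8*u^2) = (u - 2)^2*(u^3 - 4*u^2) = u*(u - 2)^2*(u^2 - 4*u) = u*(u - 4)*(u - 2)^2*(u)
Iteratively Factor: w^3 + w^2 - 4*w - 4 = (w - 2)*(w^2 + 3*w + 2) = (w - 2)*(w + 1)*(w + 2)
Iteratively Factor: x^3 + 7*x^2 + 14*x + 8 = (x + 1)*(x^2 + 6*x + 8) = (x + 1)*(x + 4)*(x + 2)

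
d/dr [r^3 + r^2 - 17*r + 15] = 3*r^2 + 2*r - 17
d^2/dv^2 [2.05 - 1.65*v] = 0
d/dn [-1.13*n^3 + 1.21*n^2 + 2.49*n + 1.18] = -3.39*n^2 + 2.42*n + 2.49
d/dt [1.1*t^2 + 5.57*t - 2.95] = 2.2*t + 5.57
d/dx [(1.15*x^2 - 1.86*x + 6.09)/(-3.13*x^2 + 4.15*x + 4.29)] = (-1.0493*x^2 + 47.9904*x - 33.2529)/(9.7969*x^4 - 25.979*x^3 - 9.6329*x^2 + 35.607*x + 18.4041)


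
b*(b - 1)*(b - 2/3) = b^3 - 5*b^2/3 + 2*b/3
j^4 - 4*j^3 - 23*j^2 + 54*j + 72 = (j - 6)*(j - 3)*(j + 1)*(j + 4)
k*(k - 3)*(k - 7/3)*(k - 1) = k^4 - 19*k^3/3 + 37*k^2/3 - 7*k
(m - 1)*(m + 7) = m^2 + 6*m - 7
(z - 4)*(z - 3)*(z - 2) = z^3 - 9*z^2 + 26*z - 24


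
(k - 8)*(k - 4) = k^2 - 12*k + 32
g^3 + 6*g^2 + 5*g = g*(g + 1)*(g + 5)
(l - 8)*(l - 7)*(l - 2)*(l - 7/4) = l^4 - 75*l^3/4 + 463*l^2/4 - 525*l/2 + 196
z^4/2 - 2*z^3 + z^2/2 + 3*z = z*(z/2 + 1/2)*(z - 3)*(z - 2)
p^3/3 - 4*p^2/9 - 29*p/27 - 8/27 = (p/3 + 1/3)*(p - 8/3)*(p + 1/3)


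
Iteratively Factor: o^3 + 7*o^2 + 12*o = (o + 4)*(o^2 + 3*o) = (o + 3)*(o + 4)*(o)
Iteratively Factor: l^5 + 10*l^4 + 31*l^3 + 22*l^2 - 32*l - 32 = (l + 2)*(l^4 + 8*l^3 + 15*l^2 - 8*l - 16) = (l + 2)*(l + 4)*(l^3 + 4*l^2 - l - 4) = (l - 1)*(l + 2)*(l + 4)*(l^2 + 5*l + 4) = (l - 1)*(l + 2)*(l + 4)^2*(l + 1)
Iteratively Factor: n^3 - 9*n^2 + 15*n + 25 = (n + 1)*(n^2 - 10*n + 25) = (n - 5)*(n + 1)*(n - 5)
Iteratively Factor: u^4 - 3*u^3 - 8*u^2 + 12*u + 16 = (u + 1)*(u^3 - 4*u^2 - 4*u + 16) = (u - 2)*(u + 1)*(u^2 - 2*u - 8) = (u - 2)*(u + 1)*(u + 2)*(u - 4)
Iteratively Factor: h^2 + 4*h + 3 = (h + 3)*(h + 1)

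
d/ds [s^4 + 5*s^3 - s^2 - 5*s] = 4*s^3 + 15*s^2 - 2*s - 5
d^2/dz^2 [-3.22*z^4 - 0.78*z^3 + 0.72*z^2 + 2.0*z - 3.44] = -38.64*z^2 - 4.68*z + 1.44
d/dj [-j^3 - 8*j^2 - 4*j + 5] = -3*j^2 - 16*j - 4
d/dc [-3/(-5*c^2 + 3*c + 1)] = 3*(3 - 10*c)/(-5*c^2 + 3*c + 1)^2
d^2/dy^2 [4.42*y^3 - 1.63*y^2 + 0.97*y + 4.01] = 26.52*y - 3.26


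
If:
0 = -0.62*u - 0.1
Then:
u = -0.16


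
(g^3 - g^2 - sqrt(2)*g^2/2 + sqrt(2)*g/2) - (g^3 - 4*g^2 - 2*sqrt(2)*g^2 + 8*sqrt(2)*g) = 3*sqrt(2)*g^2/2 + 3*g^2 - 15*sqrt(2)*g/2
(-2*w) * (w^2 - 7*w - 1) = -2*w^3 + 14*w^2 + 2*w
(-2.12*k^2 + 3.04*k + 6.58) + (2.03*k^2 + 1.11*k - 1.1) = -0.0900000000000003*k^2 + 4.15*k + 5.48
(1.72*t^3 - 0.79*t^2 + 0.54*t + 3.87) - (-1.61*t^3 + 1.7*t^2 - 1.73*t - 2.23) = 3.33*t^3 - 2.49*t^2 + 2.27*t + 6.1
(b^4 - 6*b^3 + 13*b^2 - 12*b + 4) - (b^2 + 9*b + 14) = b^4 - 6*b^3 + 12*b^2 - 21*b - 10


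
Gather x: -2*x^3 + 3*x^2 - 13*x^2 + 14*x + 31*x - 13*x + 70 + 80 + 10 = -2*x^3 - 10*x^2 + 32*x + 160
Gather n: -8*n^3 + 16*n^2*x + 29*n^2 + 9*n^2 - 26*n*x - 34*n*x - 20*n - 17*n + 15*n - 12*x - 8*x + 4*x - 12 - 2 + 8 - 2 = -8*n^3 + n^2*(16*x + 38) + n*(-60*x - 22) - 16*x - 8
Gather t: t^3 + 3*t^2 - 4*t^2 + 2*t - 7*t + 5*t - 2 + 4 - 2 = t^3 - t^2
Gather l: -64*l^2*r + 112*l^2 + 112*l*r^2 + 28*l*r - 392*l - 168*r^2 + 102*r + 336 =l^2*(112 - 64*r) + l*(112*r^2 + 28*r - 392) - 168*r^2 + 102*r + 336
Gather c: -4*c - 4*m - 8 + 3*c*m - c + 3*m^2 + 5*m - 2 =c*(3*m - 5) + 3*m^2 + m - 10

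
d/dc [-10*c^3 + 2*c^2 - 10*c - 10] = -30*c^2 + 4*c - 10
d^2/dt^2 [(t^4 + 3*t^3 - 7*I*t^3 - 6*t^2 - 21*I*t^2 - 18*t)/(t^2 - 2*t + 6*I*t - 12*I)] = (2*t^6 + t^5*(-12 + 36*I) + t^4*(-192 - 216*I) + t^3*(480 + 748*I) + t^2*(2088 - 3024*I) + t*(-2592 + 4752*I) + 4320 + 6912*I)/(t^6 + t^5*(-6 + 18*I) + t^4*(-96 - 108*I) + 640*t^3 + t^2*(-1296 + 1152*I) + t*(864 - 2592*I) + 1728*I)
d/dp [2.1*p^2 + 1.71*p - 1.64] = 4.2*p + 1.71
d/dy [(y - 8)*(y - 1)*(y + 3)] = 3*y^2 - 12*y - 19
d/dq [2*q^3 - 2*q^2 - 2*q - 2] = 6*q^2 - 4*q - 2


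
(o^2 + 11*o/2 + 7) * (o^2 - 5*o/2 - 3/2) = o^4 + 3*o^3 - 33*o^2/4 - 103*o/4 - 21/2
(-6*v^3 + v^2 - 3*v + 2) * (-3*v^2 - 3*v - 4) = 18*v^5 + 15*v^4 + 30*v^3 - v^2 + 6*v - 8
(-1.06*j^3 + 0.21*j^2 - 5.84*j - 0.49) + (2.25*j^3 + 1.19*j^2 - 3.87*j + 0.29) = 1.19*j^3 + 1.4*j^2 - 9.71*j - 0.2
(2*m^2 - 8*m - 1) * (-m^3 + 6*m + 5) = -2*m^5 + 8*m^4 + 13*m^3 - 38*m^2 - 46*m - 5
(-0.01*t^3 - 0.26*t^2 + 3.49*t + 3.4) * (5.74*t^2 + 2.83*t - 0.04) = -0.0574*t^5 - 1.5207*t^4 + 19.2972*t^3 + 29.4031*t^2 + 9.4824*t - 0.136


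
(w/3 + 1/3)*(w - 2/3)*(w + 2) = w^3/3 + 7*w^2/9 - 4/9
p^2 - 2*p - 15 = (p - 5)*(p + 3)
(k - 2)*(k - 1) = k^2 - 3*k + 2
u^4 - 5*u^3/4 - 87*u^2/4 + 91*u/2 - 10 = (u - 4)*(u - 2)*(u - 1/4)*(u + 5)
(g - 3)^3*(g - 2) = g^4 - 11*g^3 + 45*g^2 - 81*g + 54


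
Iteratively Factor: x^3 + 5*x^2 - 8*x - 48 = (x - 3)*(x^2 + 8*x + 16) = (x - 3)*(x + 4)*(x + 4)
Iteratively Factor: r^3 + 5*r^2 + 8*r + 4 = (r + 2)*(r^2 + 3*r + 2) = (r + 1)*(r + 2)*(r + 2)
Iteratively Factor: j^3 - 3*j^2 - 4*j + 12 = (j - 2)*(j^2 - j - 6) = (j - 3)*(j - 2)*(j + 2)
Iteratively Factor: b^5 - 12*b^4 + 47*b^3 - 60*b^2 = (b - 5)*(b^4 - 7*b^3 + 12*b^2) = b*(b - 5)*(b^3 - 7*b^2 + 12*b) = b^2*(b - 5)*(b^2 - 7*b + 12) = b^2*(b - 5)*(b - 4)*(b - 3)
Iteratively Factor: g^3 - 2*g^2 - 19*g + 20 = (g - 5)*(g^2 + 3*g - 4) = (g - 5)*(g - 1)*(g + 4)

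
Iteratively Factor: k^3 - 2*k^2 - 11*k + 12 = (k + 3)*(k^2 - 5*k + 4) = (k - 4)*(k + 3)*(k - 1)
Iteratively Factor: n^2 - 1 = (n - 1)*(n + 1)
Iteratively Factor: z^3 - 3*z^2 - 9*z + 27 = (z - 3)*(z^2 - 9) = (z - 3)^2*(z + 3)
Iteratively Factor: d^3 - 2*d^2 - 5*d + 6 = (d - 1)*(d^2 - d - 6) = (d - 3)*(d - 1)*(d + 2)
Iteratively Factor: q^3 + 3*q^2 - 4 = (q - 1)*(q^2 + 4*q + 4) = (q - 1)*(q + 2)*(q + 2)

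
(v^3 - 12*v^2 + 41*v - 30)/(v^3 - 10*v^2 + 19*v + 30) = (v - 1)/(v + 1)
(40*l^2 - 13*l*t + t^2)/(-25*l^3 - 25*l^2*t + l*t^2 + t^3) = (-8*l + t)/(5*l^2 + 6*l*t + t^2)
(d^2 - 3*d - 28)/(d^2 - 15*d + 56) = (d + 4)/(d - 8)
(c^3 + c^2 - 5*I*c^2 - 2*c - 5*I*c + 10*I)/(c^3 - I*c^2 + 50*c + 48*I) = (c^3 + c^2*(1 - 5*I) - c*(2 + 5*I) + 10*I)/(c^3 - I*c^2 + 50*c + 48*I)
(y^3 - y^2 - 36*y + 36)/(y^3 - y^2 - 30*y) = (y^2 + 5*y - 6)/(y*(y + 5))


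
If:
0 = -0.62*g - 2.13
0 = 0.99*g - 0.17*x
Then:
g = -3.44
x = -20.01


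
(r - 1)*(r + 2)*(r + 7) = r^3 + 8*r^2 + 5*r - 14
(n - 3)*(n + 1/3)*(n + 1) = n^3 - 5*n^2/3 - 11*n/3 - 1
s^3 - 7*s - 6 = (s - 3)*(s + 1)*(s + 2)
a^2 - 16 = (a - 4)*(a + 4)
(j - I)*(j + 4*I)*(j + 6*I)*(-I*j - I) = -I*j^4 + 9*j^3 - I*j^3 + 9*j^2 + 14*I*j^2 + 24*j + 14*I*j + 24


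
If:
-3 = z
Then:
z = -3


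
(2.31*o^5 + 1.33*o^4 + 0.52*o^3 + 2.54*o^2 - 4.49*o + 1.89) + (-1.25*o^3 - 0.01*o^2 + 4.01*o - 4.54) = 2.31*o^5 + 1.33*o^4 - 0.73*o^3 + 2.53*o^2 - 0.48*o - 2.65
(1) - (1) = 0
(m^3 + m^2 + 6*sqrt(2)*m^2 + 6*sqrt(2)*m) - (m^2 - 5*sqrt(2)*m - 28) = m^3 + 6*sqrt(2)*m^2 + 11*sqrt(2)*m + 28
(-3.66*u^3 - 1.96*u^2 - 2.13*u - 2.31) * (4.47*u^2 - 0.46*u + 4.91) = -16.3602*u^5 - 7.0776*u^4 - 26.5901*u^3 - 18.9695*u^2 - 9.3957*u - 11.3421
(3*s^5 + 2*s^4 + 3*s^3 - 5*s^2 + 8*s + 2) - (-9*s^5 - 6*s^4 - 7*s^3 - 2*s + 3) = 12*s^5 + 8*s^4 + 10*s^3 - 5*s^2 + 10*s - 1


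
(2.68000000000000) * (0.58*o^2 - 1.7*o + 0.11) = 1.5544*o^2 - 4.556*o + 0.2948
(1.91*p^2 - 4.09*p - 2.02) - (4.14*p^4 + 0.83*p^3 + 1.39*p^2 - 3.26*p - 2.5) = -4.14*p^4 - 0.83*p^3 + 0.52*p^2 - 0.83*p + 0.48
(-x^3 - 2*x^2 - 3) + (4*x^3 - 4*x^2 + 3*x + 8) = 3*x^3 - 6*x^2 + 3*x + 5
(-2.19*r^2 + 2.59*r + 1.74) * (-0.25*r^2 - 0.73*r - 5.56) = 0.5475*r^4 + 0.9512*r^3 + 9.8507*r^2 - 15.6706*r - 9.6744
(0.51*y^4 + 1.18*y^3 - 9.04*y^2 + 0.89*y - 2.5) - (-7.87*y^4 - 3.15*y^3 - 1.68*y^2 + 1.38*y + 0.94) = 8.38*y^4 + 4.33*y^3 - 7.36*y^2 - 0.49*y - 3.44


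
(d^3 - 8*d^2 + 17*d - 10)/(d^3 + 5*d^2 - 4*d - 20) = (d^2 - 6*d + 5)/(d^2 + 7*d + 10)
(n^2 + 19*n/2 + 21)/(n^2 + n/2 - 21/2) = (n + 6)/(n - 3)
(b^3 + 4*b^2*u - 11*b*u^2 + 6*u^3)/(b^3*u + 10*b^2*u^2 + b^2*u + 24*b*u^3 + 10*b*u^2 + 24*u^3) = (b^2 - 2*b*u + u^2)/(u*(b^2 + 4*b*u + b + 4*u))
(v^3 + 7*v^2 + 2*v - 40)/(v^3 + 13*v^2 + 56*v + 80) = (v - 2)/(v + 4)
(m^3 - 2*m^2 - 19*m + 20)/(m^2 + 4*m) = m - 6 + 5/m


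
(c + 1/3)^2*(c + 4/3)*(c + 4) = c^4 + 6*c^3 + 9*c^2 + 112*c/27 + 16/27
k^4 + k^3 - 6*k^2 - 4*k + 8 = (k - 2)*(k - 1)*(k + 2)^2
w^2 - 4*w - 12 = (w - 6)*(w + 2)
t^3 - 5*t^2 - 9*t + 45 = (t - 5)*(t - 3)*(t + 3)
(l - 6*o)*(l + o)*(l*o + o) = l^3*o - 5*l^2*o^2 + l^2*o - 6*l*o^3 - 5*l*o^2 - 6*o^3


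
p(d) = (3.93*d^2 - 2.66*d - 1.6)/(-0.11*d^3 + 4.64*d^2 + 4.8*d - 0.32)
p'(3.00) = 0.12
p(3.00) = 0.49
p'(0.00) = 83.31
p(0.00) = 5.00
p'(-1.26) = 29.61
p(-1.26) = 6.56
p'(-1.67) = 3.04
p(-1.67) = 2.70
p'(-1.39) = 10.47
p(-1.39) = 4.27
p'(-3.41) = 0.23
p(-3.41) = 1.28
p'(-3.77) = 0.18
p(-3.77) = 1.20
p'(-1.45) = 7.45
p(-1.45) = 3.74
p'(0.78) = 0.96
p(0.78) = -0.21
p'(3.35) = 0.11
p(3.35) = 0.53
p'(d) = (7.86*d - 2.66)/(-0.11*d^3 + 4.64*d^2 + 4.8*d - 0.32) + (0.33*d^2 - 9.28*d - 4.8)*(3.93*d^2 - 2.66*d - 1.6)/(-0.11*d^3 + 4.64*d^2 + 4.8*d - 0.32)^2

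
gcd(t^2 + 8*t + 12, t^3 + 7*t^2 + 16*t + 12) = t + 2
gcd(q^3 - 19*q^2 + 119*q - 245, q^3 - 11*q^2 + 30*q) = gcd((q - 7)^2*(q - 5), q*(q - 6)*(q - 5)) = q - 5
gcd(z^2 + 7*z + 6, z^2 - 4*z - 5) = z + 1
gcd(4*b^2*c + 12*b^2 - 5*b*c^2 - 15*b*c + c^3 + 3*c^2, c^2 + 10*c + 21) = c + 3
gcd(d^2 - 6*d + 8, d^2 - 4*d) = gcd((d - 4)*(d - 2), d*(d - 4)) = d - 4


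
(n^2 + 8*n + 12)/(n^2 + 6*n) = (n + 2)/n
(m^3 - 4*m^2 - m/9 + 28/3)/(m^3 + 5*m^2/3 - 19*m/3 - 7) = (m^2 - 5*m/3 - 4)/(m^2 + 4*m + 3)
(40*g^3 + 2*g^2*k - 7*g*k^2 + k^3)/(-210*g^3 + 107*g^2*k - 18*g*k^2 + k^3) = (-8*g^2 - 2*g*k + k^2)/(42*g^2 - 13*g*k + k^2)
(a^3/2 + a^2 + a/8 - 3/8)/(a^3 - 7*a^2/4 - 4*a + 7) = (4*a^3 + 8*a^2 + a - 3)/(2*(4*a^3 - 7*a^2 - 16*a + 28))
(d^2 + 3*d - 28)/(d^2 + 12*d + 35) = (d - 4)/(d + 5)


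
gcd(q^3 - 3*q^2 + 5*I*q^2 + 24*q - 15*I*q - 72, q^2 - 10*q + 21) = q - 3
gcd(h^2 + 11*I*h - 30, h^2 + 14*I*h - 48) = h + 6*I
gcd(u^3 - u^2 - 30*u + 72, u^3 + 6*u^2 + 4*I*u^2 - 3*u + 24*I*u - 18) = u + 6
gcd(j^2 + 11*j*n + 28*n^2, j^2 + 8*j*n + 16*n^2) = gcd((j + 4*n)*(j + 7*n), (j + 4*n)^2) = j + 4*n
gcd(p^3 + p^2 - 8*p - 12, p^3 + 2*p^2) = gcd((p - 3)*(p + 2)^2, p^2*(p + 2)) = p + 2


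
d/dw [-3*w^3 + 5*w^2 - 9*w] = -9*w^2 + 10*w - 9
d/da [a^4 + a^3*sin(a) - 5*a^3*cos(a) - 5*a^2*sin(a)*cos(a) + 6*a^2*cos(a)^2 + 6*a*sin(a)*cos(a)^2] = 5*a^3*sin(a) + a^3*cos(a) + 4*a^3 + 3*a^2*sin(a) - 6*a^2*sin(2*a) - 15*a^2*cos(a) - 5*a^2*cos(2*a) - 5*a*sin(2*a) + 3*a*cos(a)/2 + 6*a*cos(2*a) + 9*a*cos(3*a)/2 + 6*a + 3*sin(a)/2 + 3*sin(3*a)/2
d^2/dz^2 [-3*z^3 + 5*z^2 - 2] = 10 - 18*z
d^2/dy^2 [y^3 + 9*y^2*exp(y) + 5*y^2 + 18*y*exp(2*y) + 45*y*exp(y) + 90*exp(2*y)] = 9*y^2*exp(y) + 72*y*exp(2*y) + 81*y*exp(y) + 6*y + 432*exp(2*y) + 108*exp(y) + 10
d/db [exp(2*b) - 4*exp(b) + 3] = 2*(exp(b) - 2)*exp(b)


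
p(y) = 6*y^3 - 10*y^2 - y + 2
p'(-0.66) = 20.04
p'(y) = 18*y^2 - 20*y - 1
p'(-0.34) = 7.88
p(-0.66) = -3.42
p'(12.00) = 2351.00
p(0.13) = 1.71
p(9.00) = 3557.00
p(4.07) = 236.80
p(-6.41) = -1982.72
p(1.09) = -3.20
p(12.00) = 8918.00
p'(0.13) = -3.30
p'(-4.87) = 523.30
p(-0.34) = 0.95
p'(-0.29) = 6.31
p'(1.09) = -1.41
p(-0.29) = 1.30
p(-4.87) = -923.31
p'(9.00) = 1277.00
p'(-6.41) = 866.79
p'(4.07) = 215.77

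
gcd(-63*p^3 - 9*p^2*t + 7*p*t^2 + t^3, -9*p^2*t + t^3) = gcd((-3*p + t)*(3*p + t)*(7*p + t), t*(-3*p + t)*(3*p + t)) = 9*p^2 - t^2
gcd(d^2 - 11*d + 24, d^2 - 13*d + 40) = d - 8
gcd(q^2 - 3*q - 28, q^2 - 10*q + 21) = q - 7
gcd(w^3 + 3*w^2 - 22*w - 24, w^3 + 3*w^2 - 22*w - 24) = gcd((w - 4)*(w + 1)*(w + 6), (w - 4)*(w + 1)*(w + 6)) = w^3 + 3*w^2 - 22*w - 24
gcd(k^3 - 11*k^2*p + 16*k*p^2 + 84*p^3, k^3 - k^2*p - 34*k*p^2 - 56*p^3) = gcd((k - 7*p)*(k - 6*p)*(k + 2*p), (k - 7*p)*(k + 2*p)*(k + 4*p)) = -k^2 + 5*k*p + 14*p^2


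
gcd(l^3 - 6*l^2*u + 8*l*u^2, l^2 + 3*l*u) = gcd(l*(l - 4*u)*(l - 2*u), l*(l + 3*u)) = l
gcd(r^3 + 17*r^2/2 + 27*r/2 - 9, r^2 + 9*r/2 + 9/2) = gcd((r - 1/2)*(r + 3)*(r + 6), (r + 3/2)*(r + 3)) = r + 3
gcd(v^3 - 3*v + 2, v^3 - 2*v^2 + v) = v^2 - 2*v + 1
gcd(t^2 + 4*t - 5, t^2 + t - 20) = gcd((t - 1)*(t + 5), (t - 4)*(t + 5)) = t + 5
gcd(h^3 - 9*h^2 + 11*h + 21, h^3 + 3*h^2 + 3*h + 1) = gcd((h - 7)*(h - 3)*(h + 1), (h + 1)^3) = h + 1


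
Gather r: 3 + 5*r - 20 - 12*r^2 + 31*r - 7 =-12*r^2 + 36*r - 24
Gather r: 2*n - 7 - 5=2*n - 12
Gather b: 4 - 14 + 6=-4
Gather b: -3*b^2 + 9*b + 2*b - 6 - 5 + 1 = -3*b^2 + 11*b - 10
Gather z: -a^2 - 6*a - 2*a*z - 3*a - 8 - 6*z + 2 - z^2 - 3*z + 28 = -a^2 - 9*a - z^2 + z*(-2*a - 9) + 22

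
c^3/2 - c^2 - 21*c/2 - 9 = (c/2 + 1/2)*(c - 6)*(c + 3)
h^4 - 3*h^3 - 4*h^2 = h^2*(h - 4)*(h + 1)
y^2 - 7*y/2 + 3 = (y - 2)*(y - 3/2)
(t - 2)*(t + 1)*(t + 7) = t^3 + 6*t^2 - 9*t - 14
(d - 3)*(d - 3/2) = d^2 - 9*d/2 + 9/2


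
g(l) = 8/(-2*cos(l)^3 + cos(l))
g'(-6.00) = -15.43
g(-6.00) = -9.87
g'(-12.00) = -109.64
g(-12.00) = -22.35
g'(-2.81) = 20.47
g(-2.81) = 10.74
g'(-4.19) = -54.54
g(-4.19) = -31.93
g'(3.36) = 10.45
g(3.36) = 9.04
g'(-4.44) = 82.34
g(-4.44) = -34.77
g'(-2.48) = 359.51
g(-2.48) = 41.37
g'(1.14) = -4.55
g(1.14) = 29.42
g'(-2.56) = 127.74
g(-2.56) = 24.15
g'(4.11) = 148.48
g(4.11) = -39.45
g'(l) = 8*(-6*sin(l)*cos(l)^2 + sin(l))/(-2*cos(l)^3 + cos(l))^2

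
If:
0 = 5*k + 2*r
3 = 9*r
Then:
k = -2/15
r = 1/3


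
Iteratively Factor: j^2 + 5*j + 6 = (j + 2)*(j + 3)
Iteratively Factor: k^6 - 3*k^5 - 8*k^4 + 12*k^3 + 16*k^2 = (k + 1)*(k^5 - 4*k^4 - 4*k^3 + 16*k^2) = (k + 1)*(k + 2)*(k^4 - 6*k^3 + 8*k^2) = (k - 4)*(k + 1)*(k + 2)*(k^3 - 2*k^2) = k*(k - 4)*(k + 1)*(k + 2)*(k^2 - 2*k) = k*(k - 4)*(k - 2)*(k + 1)*(k + 2)*(k)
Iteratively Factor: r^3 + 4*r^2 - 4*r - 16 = (r + 2)*(r^2 + 2*r - 8) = (r + 2)*(r + 4)*(r - 2)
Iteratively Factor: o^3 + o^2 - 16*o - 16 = (o - 4)*(o^2 + 5*o + 4) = (o - 4)*(o + 4)*(o + 1)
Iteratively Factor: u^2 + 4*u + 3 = (u + 3)*(u + 1)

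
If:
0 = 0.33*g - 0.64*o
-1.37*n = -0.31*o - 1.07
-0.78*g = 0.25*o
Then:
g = 0.00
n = 0.78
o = 0.00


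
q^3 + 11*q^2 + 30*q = q*(q + 5)*(q + 6)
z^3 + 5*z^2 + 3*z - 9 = (z - 1)*(z + 3)^2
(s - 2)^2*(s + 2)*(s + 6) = s^4 + 4*s^3 - 16*s^2 - 16*s + 48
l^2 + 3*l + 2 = (l + 1)*(l + 2)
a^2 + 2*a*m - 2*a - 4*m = (a - 2)*(a + 2*m)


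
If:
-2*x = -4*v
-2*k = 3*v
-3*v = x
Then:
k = 0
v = 0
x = 0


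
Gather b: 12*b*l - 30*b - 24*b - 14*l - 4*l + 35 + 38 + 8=b*(12*l - 54) - 18*l + 81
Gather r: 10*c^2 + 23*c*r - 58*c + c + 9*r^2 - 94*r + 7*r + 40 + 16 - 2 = 10*c^2 - 57*c + 9*r^2 + r*(23*c - 87) + 54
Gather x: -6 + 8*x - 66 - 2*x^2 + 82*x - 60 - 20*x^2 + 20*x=-22*x^2 + 110*x - 132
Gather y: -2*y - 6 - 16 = -2*y - 22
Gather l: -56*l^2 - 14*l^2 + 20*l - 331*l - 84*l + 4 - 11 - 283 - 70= -70*l^2 - 395*l - 360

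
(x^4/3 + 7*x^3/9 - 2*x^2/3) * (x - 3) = x^5/3 - 2*x^4/9 - 3*x^3 + 2*x^2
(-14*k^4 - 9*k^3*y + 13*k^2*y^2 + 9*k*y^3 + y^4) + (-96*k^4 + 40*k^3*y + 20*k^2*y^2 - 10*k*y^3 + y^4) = -110*k^4 + 31*k^3*y + 33*k^2*y^2 - k*y^3 + 2*y^4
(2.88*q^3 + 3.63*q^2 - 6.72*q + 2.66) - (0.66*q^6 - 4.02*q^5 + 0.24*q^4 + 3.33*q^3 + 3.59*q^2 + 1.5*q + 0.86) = -0.66*q^6 + 4.02*q^5 - 0.24*q^4 - 0.45*q^3 + 0.04*q^2 - 8.22*q + 1.8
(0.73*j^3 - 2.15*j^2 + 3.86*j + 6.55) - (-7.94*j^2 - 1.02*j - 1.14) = 0.73*j^3 + 5.79*j^2 + 4.88*j + 7.69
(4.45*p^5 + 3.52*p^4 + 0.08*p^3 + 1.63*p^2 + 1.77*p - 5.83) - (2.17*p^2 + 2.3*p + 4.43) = 4.45*p^5 + 3.52*p^4 + 0.08*p^3 - 0.54*p^2 - 0.53*p - 10.26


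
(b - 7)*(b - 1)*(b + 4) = b^3 - 4*b^2 - 25*b + 28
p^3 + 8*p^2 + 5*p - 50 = (p - 2)*(p + 5)^2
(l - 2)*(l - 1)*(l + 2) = l^3 - l^2 - 4*l + 4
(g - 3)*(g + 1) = g^2 - 2*g - 3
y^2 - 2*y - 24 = (y - 6)*(y + 4)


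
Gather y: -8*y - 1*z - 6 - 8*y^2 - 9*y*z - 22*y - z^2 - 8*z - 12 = -8*y^2 + y*(-9*z - 30) - z^2 - 9*z - 18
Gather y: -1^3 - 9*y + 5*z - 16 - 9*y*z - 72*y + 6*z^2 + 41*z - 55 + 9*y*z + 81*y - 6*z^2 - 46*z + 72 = 0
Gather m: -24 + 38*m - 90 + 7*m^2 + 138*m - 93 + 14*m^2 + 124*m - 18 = 21*m^2 + 300*m - 225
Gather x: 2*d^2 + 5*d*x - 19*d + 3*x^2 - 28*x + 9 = 2*d^2 - 19*d + 3*x^2 + x*(5*d - 28) + 9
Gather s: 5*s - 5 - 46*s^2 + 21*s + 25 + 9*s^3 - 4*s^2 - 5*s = 9*s^3 - 50*s^2 + 21*s + 20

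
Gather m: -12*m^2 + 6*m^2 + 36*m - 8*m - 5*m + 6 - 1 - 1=-6*m^2 + 23*m + 4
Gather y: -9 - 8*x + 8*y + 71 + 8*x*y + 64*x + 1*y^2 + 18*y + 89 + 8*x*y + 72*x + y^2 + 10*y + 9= 128*x + 2*y^2 + y*(16*x + 36) + 160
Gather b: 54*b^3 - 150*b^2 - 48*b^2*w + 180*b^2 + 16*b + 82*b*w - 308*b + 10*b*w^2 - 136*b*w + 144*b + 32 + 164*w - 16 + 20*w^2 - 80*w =54*b^3 + b^2*(30 - 48*w) + b*(10*w^2 - 54*w - 148) + 20*w^2 + 84*w + 16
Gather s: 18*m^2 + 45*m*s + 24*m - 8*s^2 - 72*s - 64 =18*m^2 + 24*m - 8*s^2 + s*(45*m - 72) - 64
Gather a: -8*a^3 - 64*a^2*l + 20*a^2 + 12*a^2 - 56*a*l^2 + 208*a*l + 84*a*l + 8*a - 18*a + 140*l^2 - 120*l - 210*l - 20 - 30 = -8*a^3 + a^2*(32 - 64*l) + a*(-56*l^2 + 292*l - 10) + 140*l^2 - 330*l - 50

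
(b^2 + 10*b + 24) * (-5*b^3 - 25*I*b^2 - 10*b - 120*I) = -5*b^5 - 50*b^4 - 25*I*b^4 - 130*b^3 - 250*I*b^3 - 100*b^2 - 720*I*b^2 - 240*b - 1200*I*b - 2880*I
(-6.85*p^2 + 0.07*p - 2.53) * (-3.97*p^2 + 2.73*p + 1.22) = 27.1945*p^4 - 18.9784*p^3 + 1.8782*p^2 - 6.8215*p - 3.0866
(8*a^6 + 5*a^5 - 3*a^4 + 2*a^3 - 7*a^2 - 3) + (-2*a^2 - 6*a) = 8*a^6 + 5*a^5 - 3*a^4 + 2*a^3 - 9*a^2 - 6*a - 3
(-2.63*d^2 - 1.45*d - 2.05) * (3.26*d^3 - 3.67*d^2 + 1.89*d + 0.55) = -8.5738*d^5 + 4.9251*d^4 - 6.3322*d^3 + 3.3365*d^2 - 4.672*d - 1.1275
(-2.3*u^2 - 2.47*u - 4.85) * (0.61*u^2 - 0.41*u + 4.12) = -1.403*u^4 - 0.5637*u^3 - 11.4218*u^2 - 8.1879*u - 19.982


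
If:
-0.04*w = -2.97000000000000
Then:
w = 74.25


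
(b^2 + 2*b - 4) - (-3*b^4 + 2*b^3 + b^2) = 3*b^4 - 2*b^3 + 2*b - 4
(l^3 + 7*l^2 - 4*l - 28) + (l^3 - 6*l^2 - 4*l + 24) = 2*l^3 + l^2 - 8*l - 4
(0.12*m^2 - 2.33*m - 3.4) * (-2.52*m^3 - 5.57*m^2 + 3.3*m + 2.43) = -0.3024*m^5 + 5.2032*m^4 + 21.9421*m^3 + 11.5406*m^2 - 16.8819*m - 8.262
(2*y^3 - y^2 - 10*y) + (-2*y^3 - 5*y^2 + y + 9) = -6*y^2 - 9*y + 9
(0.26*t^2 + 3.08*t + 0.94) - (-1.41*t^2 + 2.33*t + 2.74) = 1.67*t^2 + 0.75*t - 1.8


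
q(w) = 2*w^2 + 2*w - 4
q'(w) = 4*w + 2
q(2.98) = 19.72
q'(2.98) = 13.92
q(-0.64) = -4.46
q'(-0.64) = -0.56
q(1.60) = 4.32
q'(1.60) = 8.40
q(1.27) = 1.77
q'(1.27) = 7.08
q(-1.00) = -4.00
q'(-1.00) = -2.00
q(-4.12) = 21.71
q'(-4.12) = -14.48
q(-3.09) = 8.92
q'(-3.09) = -10.36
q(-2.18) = 1.14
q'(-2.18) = -6.72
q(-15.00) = 416.00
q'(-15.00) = -58.00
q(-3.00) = 8.00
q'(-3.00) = -10.00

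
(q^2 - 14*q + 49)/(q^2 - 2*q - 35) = (q - 7)/(q + 5)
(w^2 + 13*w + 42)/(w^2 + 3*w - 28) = (w + 6)/(w - 4)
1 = 1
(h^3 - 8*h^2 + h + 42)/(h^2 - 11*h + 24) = (h^2 - 5*h - 14)/(h - 8)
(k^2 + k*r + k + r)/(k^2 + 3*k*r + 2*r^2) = (k + 1)/(k + 2*r)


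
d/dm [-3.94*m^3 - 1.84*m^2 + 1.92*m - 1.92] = -11.82*m^2 - 3.68*m + 1.92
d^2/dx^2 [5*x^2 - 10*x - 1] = 10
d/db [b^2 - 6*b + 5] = 2*b - 6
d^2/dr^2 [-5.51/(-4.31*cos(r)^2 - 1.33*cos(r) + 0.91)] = (-409.417244*(1 - cos(r)^2)^2 - 94.754919*cos(r)^3 - 300.898345*cos(r)^2 + 182.841085*cos(r) + 472.132064)/(4.31*cos(r)^2 + 1.33*cos(r) - 0.91)^3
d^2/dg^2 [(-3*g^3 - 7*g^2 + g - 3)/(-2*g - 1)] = 6*(4*g^3 + 6*g^2 + 3*g + 7)/(8*g^3 + 12*g^2 + 6*g + 1)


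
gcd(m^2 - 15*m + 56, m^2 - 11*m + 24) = m - 8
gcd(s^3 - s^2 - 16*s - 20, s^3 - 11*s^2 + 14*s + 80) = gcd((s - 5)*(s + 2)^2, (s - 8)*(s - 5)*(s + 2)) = s^2 - 3*s - 10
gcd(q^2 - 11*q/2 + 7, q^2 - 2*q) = q - 2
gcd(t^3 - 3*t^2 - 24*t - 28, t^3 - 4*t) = t + 2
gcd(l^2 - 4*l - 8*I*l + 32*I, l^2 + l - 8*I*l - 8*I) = l - 8*I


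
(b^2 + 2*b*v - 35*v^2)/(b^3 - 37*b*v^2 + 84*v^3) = (b - 5*v)/(b^2 - 7*b*v + 12*v^2)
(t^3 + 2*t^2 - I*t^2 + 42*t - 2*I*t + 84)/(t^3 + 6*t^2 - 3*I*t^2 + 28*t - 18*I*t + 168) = (t^2 + t*(2 + 6*I) + 12*I)/(t^2 + t*(6 + 4*I) + 24*I)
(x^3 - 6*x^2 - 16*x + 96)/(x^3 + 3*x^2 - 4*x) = (x^2 - 10*x + 24)/(x*(x - 1))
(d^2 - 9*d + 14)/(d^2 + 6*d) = (d^2 - 9*d + 14)/(d*(d + 6))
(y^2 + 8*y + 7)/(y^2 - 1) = (y + 7)/(y - 1)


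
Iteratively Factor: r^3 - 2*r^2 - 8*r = (r + 2)*(r^2 - 4*r) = r*(r + 2)*(r - 4)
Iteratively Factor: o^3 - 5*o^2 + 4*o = (o - 1)*(o^2 - 4*o) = o*(o - 1)*(o - 4)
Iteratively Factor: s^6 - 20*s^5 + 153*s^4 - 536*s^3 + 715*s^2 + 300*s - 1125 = (s - 3)*(s^5 - 17*s^4 + 102*s^3 - 230*s^2 + 25*s + 375) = (s - 5)*(s - 3)*(s^4 - 12*s^3 + 42*s^2 - 20*s - 75) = (s - 5)^2*(s - 3)*(s^3 - 7*s^2 + 7*s + 15) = (s - 5)^2*(s - 3)*(s + 1)*(s^2 - 8*s + 15) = (s - 5)^3*(s - 3)*(s + 1)*(s - 3)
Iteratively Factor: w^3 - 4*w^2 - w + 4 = (w + 1)*(w^2 - 5*w + 4) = (w - 4)*(w + 1)*(w - 1)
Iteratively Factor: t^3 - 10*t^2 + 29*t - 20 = (t - 1)*(t^2 - 9*t + 20) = (t - 5)*(t - 1)*(t - 4)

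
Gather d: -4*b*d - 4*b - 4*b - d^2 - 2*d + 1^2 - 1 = -8*b - d^2 + d*(-4*b - 2)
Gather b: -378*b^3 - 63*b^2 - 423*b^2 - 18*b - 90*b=-378*b^3 - 486*b^2 - 108*b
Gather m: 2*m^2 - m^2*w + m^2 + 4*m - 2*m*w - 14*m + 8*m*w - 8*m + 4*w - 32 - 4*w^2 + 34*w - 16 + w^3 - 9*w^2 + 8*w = m^2*(3 - w) + m*(6*w - 18) + w^3 - 13*w^2 + 46*w - 48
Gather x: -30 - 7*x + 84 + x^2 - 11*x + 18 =x^2 - 18*x + 72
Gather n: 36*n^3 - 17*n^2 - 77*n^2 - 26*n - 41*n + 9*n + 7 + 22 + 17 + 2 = 36*n^3 - 94*n^2 - 58*n + 48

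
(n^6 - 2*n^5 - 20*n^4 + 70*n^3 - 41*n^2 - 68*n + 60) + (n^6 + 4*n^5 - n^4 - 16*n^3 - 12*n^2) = 2*n^6 + 2*n^5 - 21*n^4 + 54*n^3 - 53*n^2 - 68*n + 60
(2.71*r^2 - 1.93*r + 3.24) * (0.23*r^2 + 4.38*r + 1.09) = 0.6233*r^4 + 11.4259*r^3 - 4.7543*r^2 + 12.0875*r + 3.5316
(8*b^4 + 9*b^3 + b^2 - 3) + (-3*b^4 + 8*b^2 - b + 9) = 5*b^4 + 9*b^3 + 9*b^2 - b + 6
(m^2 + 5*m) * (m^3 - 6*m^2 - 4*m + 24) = m^5 - m^4 - 34*m^3 + 4*m^2 + 120*m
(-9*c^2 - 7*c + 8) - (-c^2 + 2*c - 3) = -8*c^2 - 9*c + 11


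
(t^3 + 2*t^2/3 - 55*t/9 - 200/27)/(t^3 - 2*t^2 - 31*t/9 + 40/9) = (t + 5/3)/(t - 1)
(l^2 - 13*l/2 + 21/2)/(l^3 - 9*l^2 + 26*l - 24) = (l - 7/2)/(l^2 - 6*l + 8)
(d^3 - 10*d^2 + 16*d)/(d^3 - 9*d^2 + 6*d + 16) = d/(d + 1)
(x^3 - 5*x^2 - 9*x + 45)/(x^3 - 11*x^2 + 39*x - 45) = (x + 3)/(x - 3)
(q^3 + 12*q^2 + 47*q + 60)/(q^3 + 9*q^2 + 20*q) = (q + 3)/q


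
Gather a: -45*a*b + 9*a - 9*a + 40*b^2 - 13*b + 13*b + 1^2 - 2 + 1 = -45*a*b + 40*b^2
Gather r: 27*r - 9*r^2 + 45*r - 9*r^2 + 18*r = -18*r^2 + 90*r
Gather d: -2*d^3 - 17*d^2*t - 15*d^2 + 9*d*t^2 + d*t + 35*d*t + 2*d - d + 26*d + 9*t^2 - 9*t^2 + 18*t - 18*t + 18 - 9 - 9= -2*d^3 + d^2*(-17*t - 15) + d*(9*t^2 + 36*t + 27)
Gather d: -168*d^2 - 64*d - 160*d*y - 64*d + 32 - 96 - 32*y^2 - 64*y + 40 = -168*d^2 + d*(-160*y - 128) - 32*y^2 - 64*y - 24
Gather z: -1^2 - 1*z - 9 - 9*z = -10*z - 10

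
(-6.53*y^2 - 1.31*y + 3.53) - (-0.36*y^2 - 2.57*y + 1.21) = -6.17*y^2 + 1.26*y + 2.32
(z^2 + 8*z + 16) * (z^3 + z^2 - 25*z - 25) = z^5 + 9*z^4 - z^3 - 209*z^2 - 600*z - 400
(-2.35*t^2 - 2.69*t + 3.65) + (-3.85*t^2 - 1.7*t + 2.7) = -6.2*t^2 - 4.39*t + 6.35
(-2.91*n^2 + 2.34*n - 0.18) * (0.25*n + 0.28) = -0.7275*n^3 - 0.2298*n^2 + 0.6102*n - 0.0504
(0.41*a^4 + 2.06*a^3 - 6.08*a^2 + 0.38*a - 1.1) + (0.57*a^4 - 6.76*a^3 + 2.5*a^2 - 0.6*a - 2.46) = 0.98*a^4 - 4.7*a^3 - 3.58*a^2 - 0.22*a - 3.56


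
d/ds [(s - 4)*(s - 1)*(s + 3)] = 3*s^2 - 4*s - 11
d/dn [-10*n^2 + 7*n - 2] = 7 - 20*n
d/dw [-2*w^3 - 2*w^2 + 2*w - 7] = -6*w^2 - 4*w + 2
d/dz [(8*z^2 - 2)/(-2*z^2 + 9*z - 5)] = 2*(36*z^2 - 44*z + 9)/(4*z^4 - 36*z^3 + 101*z^2 - 90*z + 25)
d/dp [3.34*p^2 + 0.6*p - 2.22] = 6.68*p + 0.6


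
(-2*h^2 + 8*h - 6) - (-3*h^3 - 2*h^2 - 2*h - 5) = 3*h^3 + 10*h - 1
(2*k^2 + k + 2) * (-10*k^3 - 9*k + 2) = -20*k^5 - 10*k^4 - 38*k^3 - 5*k^2 - 16*k + 4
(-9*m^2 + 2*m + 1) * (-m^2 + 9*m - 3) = 9*m^4 - 83*m^3 + 44*m^2 + 3*m - 3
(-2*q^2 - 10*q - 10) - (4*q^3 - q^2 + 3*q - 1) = -4*q^3 - q^2 - 13*q - 9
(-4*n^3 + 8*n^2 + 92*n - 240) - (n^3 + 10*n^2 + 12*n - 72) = -5*n^3 - 2*n^2 + 80*n - 168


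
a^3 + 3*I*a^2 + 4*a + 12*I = (a - 2*I)*(a + 2*I)*(a + 3*I)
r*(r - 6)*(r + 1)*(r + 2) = r^4 - 3*r^3 - 16*r^2 - 12*r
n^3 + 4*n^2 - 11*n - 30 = (n - 3)*(n + 2)*(n + 5)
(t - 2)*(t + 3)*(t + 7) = t^3 + 8*t^2 + t - 42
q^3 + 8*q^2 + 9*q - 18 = (q - 1)*(q + 3)*(q + 6)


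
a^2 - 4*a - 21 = (a - 7)*(a + 3)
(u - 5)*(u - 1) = u^2 - 6*u + 5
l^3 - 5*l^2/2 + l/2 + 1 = (l - 2)*(l - 1)*(l + 1/2)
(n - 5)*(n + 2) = n^2 - 3*n - 10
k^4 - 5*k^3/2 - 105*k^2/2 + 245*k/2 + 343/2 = (k - 7)*(k - 7/2)*(k + 1)*(k + 7)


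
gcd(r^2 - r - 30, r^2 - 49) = 1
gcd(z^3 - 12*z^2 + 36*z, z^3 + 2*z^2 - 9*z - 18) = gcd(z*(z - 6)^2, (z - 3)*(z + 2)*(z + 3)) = 1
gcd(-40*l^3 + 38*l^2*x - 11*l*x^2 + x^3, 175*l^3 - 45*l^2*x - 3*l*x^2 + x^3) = -5*l + x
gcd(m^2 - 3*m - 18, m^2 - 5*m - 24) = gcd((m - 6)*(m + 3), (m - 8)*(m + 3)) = m + 3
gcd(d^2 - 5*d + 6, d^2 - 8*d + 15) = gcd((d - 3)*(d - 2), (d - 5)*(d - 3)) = d - 3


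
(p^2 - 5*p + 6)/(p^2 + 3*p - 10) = (p - 3)/(p + 5)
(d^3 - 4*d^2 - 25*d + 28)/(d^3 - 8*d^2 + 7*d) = (d + 4)/d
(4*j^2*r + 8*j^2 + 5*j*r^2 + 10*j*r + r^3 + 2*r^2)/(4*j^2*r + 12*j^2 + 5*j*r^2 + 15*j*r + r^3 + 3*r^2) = (r + 2)/(r + 3)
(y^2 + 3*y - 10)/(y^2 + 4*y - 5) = (y - 2)/(y - 1)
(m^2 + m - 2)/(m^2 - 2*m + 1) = (m + 2)/(m - 1)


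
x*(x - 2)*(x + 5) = x^3 + 3*x^2 - 10*x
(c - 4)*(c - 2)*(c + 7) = c^3 + c^2 - 34*c + 56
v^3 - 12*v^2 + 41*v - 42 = (v - 7)*(v - 3)*(v - 2)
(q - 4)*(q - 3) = q^2 - 7*q + 12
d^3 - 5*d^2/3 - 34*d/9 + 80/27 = (d - 8/3)*(d - 2/3)*(d + 5/3)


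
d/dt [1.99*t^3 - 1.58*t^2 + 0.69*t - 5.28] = 5.97*t^2 - 3.16*t + 0.69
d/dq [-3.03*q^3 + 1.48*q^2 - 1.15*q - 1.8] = -9.09*q^2 + 2.96*q - 1.15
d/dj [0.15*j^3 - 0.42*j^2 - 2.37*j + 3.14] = 0.45*j^2 - 0.84*j - 2.37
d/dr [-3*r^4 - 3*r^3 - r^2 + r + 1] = -12*r^3 - 9*r^2 - 2*r + 1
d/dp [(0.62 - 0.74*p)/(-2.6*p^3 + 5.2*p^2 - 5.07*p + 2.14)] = (-3.848*p^3 + 8.684*p^2 - 6.448*p + 1.5598)/(6.76*p^6 - 27.04*p^5 + 53.404*p^4 - 63.856*p^3 + 47.9609*p^2 - 21.6996*p + 4.5796)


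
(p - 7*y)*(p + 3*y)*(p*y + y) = p^3*y - 4*p^2*y^2 + p^2*y - 21*p*y^3 - 4*p*y^2 - 21*y^3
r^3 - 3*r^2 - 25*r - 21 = (r - 7)*(r + 1)*(r + 3)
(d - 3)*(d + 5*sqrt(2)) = d^2 - 3*d + 5*sqrt(2)*d - 15*sqrt(2)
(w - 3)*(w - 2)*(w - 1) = w^3 - 6*w^2 + 11*w - 6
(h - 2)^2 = h^2 - 4*h + 4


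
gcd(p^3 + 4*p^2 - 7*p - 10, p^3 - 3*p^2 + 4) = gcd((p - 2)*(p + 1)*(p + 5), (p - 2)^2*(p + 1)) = p^2 - p - 2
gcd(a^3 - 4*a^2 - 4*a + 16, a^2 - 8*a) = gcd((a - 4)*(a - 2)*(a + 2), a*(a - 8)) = 1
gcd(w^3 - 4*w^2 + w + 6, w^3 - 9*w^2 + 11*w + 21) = w^2 - 2*w - 3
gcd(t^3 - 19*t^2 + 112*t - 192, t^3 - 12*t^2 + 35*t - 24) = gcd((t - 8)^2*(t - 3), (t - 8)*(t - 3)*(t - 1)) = t^2 - 11*t + 24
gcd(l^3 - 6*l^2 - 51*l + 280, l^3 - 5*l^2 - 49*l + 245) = l^2 + 2*l - 35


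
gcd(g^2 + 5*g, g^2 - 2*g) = g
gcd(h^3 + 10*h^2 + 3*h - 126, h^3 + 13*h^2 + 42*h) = h^2 + 13*h + 42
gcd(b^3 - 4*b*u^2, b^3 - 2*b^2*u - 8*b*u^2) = b^2 + 2*b*u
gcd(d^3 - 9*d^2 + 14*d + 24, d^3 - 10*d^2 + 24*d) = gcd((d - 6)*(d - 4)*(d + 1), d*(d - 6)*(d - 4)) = d^2 - 10*d + 24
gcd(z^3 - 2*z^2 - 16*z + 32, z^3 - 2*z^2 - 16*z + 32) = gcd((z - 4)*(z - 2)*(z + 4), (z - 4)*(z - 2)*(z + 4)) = z^3 - 2*z^2 - 16*z + 32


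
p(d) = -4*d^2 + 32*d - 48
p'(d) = 32 - 8*d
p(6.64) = -11.88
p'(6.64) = -21.12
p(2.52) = 7.24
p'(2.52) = 11.84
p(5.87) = 2.01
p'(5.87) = -14.96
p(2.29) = 4.30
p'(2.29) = 13.68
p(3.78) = 15.81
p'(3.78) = 1.76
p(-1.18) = -91.33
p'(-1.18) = 41.44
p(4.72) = 13.93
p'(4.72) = -5.76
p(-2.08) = -131.87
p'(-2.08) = 48.64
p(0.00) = -48.00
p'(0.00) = 32.00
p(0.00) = -48.00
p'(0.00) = 32.00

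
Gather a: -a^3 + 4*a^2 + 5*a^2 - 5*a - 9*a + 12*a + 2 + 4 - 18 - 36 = -a^3 + 9*a^2 - 2*a - 48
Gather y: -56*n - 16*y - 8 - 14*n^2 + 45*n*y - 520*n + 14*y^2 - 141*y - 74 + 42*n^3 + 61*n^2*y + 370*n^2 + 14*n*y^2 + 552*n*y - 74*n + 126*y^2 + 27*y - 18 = 42*n^3 + 356*n^2 - 650*n + y^2*(14*n + 140) + y*(61*n^2 + 597*n - 130) - 100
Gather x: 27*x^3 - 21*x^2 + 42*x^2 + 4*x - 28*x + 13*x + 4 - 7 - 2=27*x^3 + 21*x^2 - 11*x - 5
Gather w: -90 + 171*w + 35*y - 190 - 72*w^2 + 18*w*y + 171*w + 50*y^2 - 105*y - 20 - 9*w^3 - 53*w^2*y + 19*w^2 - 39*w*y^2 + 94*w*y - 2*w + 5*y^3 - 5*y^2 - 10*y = -9*w^3 + w^2*(-53*y - 53) + w*(-39*y^2 + 112*y + 340) + 5*y^3 + 45*y^2 - 80*y - 300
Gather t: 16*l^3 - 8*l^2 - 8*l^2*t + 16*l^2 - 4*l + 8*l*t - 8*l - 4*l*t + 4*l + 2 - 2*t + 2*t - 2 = 16*l^3 + 8*l^2 - 8*l + t*(-8*l^2 + 4*l)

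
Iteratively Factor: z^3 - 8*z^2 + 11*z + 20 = (z - 5)*(z^2 - 3*z - 4) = (z - 5)*(z - 4)*(z + 1)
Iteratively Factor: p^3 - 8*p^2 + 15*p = (p)*(p^2 - 8*p + 15) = p*(p - 3)*(p - 5)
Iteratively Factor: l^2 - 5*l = (l - 5)*(l)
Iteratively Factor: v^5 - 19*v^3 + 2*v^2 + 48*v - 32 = (v + 4)*(v^4 - 4*v^3 - 3*v^2 + 14*v - 8) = (v - 4)*(v + 4)*(v^3 - 3*v + 2) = (v - 4)*(v + 2)*(v + 4)*(v^2 - 2*v + 1) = (v - 4)*(v - 1)*(v + 2)*(v + 4)*(v - 1)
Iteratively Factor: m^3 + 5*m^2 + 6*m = (m + 2)*(m^2 + 3*m) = (m + 2)*(m + 3)*(m)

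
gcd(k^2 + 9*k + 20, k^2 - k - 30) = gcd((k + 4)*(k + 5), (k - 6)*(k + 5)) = k + 5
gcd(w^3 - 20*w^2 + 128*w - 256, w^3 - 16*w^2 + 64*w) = w^2 - 16*w + 64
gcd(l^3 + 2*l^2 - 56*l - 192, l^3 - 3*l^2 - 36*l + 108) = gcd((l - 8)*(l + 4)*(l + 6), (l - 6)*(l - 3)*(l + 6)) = l + 6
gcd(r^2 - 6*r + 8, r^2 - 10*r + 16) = r - 2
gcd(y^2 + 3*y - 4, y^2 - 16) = y + 4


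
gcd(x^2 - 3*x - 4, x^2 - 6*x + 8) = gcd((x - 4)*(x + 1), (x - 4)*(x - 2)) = x - 4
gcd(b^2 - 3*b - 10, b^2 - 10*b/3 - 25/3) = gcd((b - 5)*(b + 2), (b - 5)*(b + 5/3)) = b - 5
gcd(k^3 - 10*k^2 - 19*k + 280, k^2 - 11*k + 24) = k - 8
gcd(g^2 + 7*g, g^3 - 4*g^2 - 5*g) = g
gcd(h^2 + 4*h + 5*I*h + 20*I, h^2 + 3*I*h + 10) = h + 5*I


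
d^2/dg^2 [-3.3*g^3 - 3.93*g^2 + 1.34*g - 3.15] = -19.8*g - 7.86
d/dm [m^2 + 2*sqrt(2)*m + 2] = 2*m + 2*sqrt(2)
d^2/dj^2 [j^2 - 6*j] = 2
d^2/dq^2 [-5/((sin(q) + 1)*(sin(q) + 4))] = 5*(4*sin(q)^3 + 11*sin(q)^2 - 8*sin(q) - 42)/((sin(q) + 1)^2*(sin(q) + 4)^3)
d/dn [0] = 0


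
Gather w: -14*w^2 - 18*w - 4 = -14*w^2 - 18*w - 4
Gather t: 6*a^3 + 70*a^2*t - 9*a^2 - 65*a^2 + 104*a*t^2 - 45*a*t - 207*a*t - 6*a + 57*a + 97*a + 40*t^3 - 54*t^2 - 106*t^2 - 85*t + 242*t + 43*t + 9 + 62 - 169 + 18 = 6*a^3 - 74*a^2 + 148*a + 40*t^3 + t^2*(104*a - 160) + t*(70*a^2 - 252*a + 200) - 80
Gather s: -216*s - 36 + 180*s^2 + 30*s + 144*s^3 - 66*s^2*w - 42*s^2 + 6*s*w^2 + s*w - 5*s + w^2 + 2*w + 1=144*s^3 + s^2*(138 - 66*w) + s*(6*w^2 + w - 191) + w^2 + 2*w - 35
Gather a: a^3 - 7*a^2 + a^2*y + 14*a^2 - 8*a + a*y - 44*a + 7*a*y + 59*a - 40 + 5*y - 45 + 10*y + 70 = a^3 + a^2*(y + 7) + a*(8*y + 7) + 15*y - 15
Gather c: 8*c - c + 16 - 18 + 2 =7*c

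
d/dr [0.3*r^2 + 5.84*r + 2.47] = 0.6*r + 5.84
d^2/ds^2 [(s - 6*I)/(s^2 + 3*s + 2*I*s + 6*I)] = 2*((s - 6*I)*(2*s + 3 + 2*I)^2 + (-3*s - 3 + 4*I)*(s^2 + 3*s + 2*I*s + 6*I))/(s^2 + 3*s + 2*I*s + 6*I)^3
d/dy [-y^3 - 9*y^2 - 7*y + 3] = -3*y^2 - 18*y - 7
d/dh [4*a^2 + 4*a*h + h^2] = 4*a + 2*h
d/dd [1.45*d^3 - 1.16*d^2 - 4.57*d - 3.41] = 4.35*d^2 - 2.32*d - 4.57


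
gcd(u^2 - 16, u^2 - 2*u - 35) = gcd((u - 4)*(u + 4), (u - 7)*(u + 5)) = 1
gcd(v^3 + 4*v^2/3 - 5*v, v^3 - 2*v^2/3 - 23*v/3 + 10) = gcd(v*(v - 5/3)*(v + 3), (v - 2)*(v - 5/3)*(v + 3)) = v^2 + 4*v/3 - 5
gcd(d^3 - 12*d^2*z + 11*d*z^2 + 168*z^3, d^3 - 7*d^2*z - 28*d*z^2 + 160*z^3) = -d + 8*z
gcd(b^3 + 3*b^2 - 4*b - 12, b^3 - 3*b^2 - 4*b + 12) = b^2 - 4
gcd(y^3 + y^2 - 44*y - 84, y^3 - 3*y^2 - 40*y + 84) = y^2 - y - 42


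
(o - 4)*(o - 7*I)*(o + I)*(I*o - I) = I*o^4 + 6*o^3 - 5*I*o^3 - 30*o^2 + 11*I*o^2 + 24*o - 35*I*o + 28*I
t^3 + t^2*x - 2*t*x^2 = t*(t - x)*(t + 2*x)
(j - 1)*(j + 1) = j^2 - 1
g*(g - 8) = g^2 - 8*g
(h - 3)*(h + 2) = h^2 - h - 6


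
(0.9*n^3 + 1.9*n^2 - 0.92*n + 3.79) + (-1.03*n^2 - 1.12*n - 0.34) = 0.9*n^3 + 0.87*n^2 - 2.04*n + 3.45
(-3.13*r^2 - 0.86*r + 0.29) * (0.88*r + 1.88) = -2.7544*r^3 - 6.6412*r^2 - 1.3616*r + 0.5452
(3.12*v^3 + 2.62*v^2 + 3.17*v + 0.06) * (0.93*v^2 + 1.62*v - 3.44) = 2.9016*v^5 + 7.491*v^4 - 3.5403*v^3 - 3.8216*v^2 - 10.8076*v - 0.2064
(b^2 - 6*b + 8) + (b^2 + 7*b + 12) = 2*b^2 + b + 20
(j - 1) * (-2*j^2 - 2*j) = -2*j^3 + 2*j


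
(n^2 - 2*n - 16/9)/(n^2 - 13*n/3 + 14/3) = (9*n^2 - 18*n - 16)/(3*(3*n^2 - 13*n + 14))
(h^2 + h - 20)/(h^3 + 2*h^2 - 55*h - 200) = (h - 4)/(h^2 - 3*h - 40)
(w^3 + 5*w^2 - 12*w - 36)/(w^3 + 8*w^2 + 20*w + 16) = (w^2 + 3*w - 18)/(w^2 + 6*w + 8)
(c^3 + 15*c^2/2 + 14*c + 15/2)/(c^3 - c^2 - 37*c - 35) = (c + 3/2)/(c - 7)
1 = 1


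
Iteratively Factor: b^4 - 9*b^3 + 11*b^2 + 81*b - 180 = (b - 5)*(b^3 - 4*b^2 - 9*b + 36) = (b - 5)*(b - 4)*(b^2 - 9) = (b - 5)*(b - 4)*(b + 3)*(b - 3)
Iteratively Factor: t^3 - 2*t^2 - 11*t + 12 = (t - 4)*(t^2 + 2*t - 3) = (t - 4)*(t - 1)*(t + 3)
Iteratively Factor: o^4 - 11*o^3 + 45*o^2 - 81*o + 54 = (o - 2)*(o^3 - 9*o^2 + 27*o - 27) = (o - 3)*(o - 2)*(o^2 - 6*o + 9) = (o - 3)^2*(o - 2)*(o - 3)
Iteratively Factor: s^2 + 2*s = (s + 2)*(s)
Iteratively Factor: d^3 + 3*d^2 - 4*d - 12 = (d - 2)*(d^2 + 5*d + 6) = (d - 2)*(d + 3)*(d + 2)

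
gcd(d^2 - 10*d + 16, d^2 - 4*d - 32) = d - 8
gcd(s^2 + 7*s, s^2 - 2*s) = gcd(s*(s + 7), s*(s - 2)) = s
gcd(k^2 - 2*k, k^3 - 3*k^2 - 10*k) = k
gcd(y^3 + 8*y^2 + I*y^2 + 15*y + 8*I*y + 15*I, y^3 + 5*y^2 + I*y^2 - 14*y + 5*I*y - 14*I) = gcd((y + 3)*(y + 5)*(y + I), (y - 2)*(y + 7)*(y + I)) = y + I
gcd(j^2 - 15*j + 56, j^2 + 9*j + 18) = 1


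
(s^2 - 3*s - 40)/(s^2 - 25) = (s - 8)/(s - 5)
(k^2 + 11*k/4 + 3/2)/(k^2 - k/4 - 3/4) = (k + 2)/(k - 1)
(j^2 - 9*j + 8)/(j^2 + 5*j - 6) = (j - 8)/(j + 6)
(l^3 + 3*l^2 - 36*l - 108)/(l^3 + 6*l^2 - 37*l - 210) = (l^2 + 9*l + 18)/(l^2 + 12*l + 35)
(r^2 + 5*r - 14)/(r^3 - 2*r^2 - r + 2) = (r + 7)/(r^2 - 1)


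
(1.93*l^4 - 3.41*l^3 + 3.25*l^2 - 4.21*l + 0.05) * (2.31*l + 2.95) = 4.4583*l^5 - 2.1836*l^4 - 2.552*l^3 - 0.137599999999999*l^2 - 12.304*l + 0.1475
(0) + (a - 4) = a - 4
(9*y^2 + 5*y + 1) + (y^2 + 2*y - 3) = 10*y^2 + 7*y - 2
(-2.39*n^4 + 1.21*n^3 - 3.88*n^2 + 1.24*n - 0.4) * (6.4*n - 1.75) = -15.296*n^5 + 11.9265*n^4 - 26.9495*n^3 + 14.726*n^2 - 4.73*n + 0.7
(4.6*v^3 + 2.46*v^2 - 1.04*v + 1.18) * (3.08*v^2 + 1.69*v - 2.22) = 14.168*v^5 + 15.3508*v^4 - 9.2578*v^3 - 3.5844*v^2 + 4.303*v - 2.6196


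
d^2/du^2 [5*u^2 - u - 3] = 10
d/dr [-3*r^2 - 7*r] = -6*r - 7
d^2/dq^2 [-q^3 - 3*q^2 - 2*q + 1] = -6*q - 6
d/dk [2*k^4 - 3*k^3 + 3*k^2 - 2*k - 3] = 8*k^3 - 9*k^2 + 6*k - 2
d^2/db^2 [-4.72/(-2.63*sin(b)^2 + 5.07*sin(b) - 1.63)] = (-130.591072*sin(b)^4 + 188.810856*sin(b)^3 + 155.496152*sin(b)^2 - 416.628264*sin(b) + 202.18592)/(2.63*sin(b)^2 - 5.07*sin(b) + 1.63)^3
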